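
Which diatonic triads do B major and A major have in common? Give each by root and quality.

C#m, E

Triads in B major: B (I), C#m (ii), D#m (iii), E (IV), F# (V), G#m (vi), A#dim (vii°).
Triads in A major: A (I), Bm (ii), C#m (iii), D (IV), E (V), F#m (vi), G#dim (vii°).
Shared triads with their functions: C#m (ii in B major, iii in A major); E (IV in B major, V in A major).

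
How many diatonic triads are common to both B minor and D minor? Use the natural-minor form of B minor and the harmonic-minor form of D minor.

Diatonic triads of B minor (natural minor): Bm (i), C#dim (ii°), D (III), Em (iv), F#m (v), G (VI), A (VII).
Diatonic triads of D minor (harmonic minor): Dm (i), Edim (ii°), Faug (III+), Gm (iv), A (V), Bb (VI), C#dim (vii°).
Matching root and quality in both lists: C#dim, A.
That gives 2 common triads.

2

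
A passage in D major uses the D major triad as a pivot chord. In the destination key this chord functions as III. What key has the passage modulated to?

The numeral III denotes a major triad on scale degree 3. With D on degree 3, the tonic of the new key is B.
Degree 3 carries a major triad in natural-minor keys, so the destination is B minor.
Check: the diatonic triads of B minor (natural minor) are Bm (i), C#dim (ii°), D (III), Em (iv), F#m (v), G (VI), A (VII) — D major is indeed III.

B minor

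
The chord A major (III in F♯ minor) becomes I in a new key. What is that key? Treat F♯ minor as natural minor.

A major

The numeral I denotes a major triad on scale degree 1. With A on degree 1, the tonic of the new key is A.
Degree 1 carries a major triad in major keys, so the destination is A major.
Check: the diatonic triads of A major are A (I), Bm (ii), C♯m (iii), D (IV), E (V), F♯m (vi), G♯dim (vii°) — A major is indeed I.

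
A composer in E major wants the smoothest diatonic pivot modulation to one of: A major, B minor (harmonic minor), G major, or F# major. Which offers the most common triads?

Triads of E major: E (I), F#m (ii), G#m (iii), A (IV), B (V), C#m (vi), D#dim (vii°).
A major shares 4: E, F#m, A, C#m.
B minor (harmonic minor) shares 0: none.
G major shares 0: none.
F# major shares 2: G#m, B.
The most common triads (4) are shared with A major.

A major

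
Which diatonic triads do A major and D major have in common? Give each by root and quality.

Triads in A major: A major (I), B minor (ii), C# minor (iii), D major (IV), E major (V), F# minor (vi), G# diminished (vii°).
Triads in D major: D major (I), E minor (ii), F# minor (iii), G major (IV), A major (V), B minor (vi), C# diminished (vii°).
Shared triads with their functions: A major (I in A major, V in D major); B minor (ii in A major, vi in D major); D major (IV in A major, I in D major); F# minor (vi in A major, iii in D major).

A, Bm, D, F#m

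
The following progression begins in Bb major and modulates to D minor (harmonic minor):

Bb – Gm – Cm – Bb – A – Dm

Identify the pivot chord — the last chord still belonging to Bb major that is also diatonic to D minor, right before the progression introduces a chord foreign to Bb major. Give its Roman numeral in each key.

Chords diatonic to Bb major: Bb, Cm, Dm, Eb, F, Gm, Adim.
Reading the progression, the first chord not in that set is A, so the modulation leaves Bb major there.
The chord immediately before A is Bb, which is diatonic to both keys: I in Bb major and VI in D minor.

Bb — I in Bb major, VI in D minor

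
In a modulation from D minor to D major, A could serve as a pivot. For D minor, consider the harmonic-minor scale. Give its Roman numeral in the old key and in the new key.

V in D minor; V in D major

The scale of D minor (harmonic minor) is D E F G A Bb C#; A is degree 5, and the triad built there (A-C#-E) is major, so it is V.
The scale of D major is D E F# G A B C#; A is degree 5, and the triad built there (A-C#-E) is major, so it is V.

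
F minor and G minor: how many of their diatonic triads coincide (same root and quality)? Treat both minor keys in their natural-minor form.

Diatonic triads of F minor (natural minor): Fm (i), Gdim (ii°), Ab (III), Bbm (iv), Cm (v), Db (VI), Eb (VII).
Diatonic triads of G minor (natural minor): Gm (i), Adim (ii°), Bb (III), Cm (iv), Dm (v), Eb (VI), F (VII).
Matching root and quality in both lists: Cm, Eb.
That gives 2 common triads.

2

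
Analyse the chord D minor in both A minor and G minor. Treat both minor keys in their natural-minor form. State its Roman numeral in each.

The scale of A minor (natural minor) is A B C D E F G; D is degree 4, and the triad built there (D-F-A) is minor, so it is iv.
The scale of G minor (natural minor) is G A B♭ C D E♭ F; D is degree 5, and the triad built there (D-F-A) is minor, so it is v.

iv in A minor; v in G minor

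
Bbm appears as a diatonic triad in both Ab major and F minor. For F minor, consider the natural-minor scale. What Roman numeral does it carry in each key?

The scale of Ab major is Ab Bb C Db Eb F G; Bb is degree 2, and the triad built there (Bb-Db-F) is minor, so it is ii.
The scale of F minor (natural minor) is F G Ab Bb C Db Eb; Bb is degree 4, and the triad built there (Bb-Db-F) is minor, so it is iv.

ii in Ab major; iv in F minor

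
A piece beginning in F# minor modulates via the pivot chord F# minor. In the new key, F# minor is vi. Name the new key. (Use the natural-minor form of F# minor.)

A major

The numeral vi denotes a minor triad on scale degree 6. With F# on degree 6, the tonic of the new key is A.
Degree 6 carries a minor triad in major keys, so the destination is A major.
Check: the diatonic triads of A major are A (I), Bm (ii), C#m (iii), D (IV), E (V), F#m (vi), G#dim (vii°) — F# minor is indeed vi.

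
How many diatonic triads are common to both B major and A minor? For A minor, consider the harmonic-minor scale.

Diatonic triads of B major: B (I), C#m (ii), D#m (iii), E (IV), F# (V), G#m (vi), A#dim (vii°).
Diatonic triads of A minor (harmonic minor): Am (i), Bdim (ii°), Caug (III+), Dm (iv), E (V), F (VI), G#dim (vii°).
Matching root and quality in both lists: E.
That gives 1 common triad.

1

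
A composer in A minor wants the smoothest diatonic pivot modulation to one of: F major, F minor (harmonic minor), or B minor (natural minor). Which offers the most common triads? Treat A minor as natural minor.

Triads of A minor (natural minor): Am (i), Bdim (ii°), C (III), Dm (iv), Em (v), F (VI), G (VII).
F major shares 4: Am, C, Dm, F.
F minor (harmonic minor) shares 1: C.
B minor (natural minor) shares 2: Em, G.
The most common triads (4) are shared with F major.

F major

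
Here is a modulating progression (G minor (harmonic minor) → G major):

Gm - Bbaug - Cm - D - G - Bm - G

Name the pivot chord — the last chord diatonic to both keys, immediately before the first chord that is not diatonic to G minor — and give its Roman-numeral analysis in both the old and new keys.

Chords diatonic to G minor: Gm, Adim, Bbaug, Cm, D, Eb, F#dim.
Reading the progression, the first chord not in that set is G, so the modulation leaves G minor there.
The chord immediately before G is D, which is diatonic to both keys: V in G minor and V in G major.

D — V in G minor, V in G major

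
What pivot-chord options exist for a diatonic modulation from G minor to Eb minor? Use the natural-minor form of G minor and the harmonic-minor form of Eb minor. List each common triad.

Triads in G minor (natural minor): G minor (i), A diminished (ii°), Bb major (III), C minor (iv), D minor (v), Eb major (VI), F major (VII).
Triads in Eb minor (harmonic minor): Eb minor (i), F diminished (ii°), Gb augmented (III+), Ab minor (iv), Bb major (V), Cb major (VI), D diminished (vii°).
Shared triads with their functions: Bb major (III in G minor, V in Eb minor).

Bb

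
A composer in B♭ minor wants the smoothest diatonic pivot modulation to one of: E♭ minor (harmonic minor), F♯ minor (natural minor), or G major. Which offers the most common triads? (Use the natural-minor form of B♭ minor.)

E♭ minor

Triads of B♭ minor (natural minor): B♭ minor (i), C diminished (ii°), D♭ major (III), E♭ minor (iv), F minor (v), G♭ major (VI), A♭ major (VII).
E♭ minor (harmonic minor) shares 1: E♭m.
F♯ minor (natural minor) shares 0: none.
G major shares 0: none.
The most common triads (1) are shared with E♭ minor.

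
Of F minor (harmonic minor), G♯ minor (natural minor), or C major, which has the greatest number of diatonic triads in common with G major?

Triads of G major: G (I), Am (ii), Bm (iii), C (IV), D (V), Em (vi), F♯dim (vii°).
F minor (harmonic minor) shares 1: C.
G♯ minor (natural minor) shares 0: none.
C major shares 4: G, Am, C, Em.
The most common triads (4) are shared with C major.

C major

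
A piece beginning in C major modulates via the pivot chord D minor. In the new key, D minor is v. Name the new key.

G minor

The numeral v denotes a minor triad on scale degree 5. With D on degree 5, the tonic of the new key is G.
Degree 5 carries a minor triad in natural-minor keys, so the destination is G minor.
Check: the diatonic triads of G minor (natural minor) are Gm (i), Adim (ii°), Bb (III), Cm (iv), Dm (v), Eb (VI), F (VII) — D minor is indeed v.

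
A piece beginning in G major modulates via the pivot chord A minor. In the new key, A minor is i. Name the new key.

The numeral i denotes a minor triad on scale degree 1. With A on degree 1, the tonic of the new key is A.
Degree 1 carries a minor triad in minor keys, so the destination is A minor.
Check: the diatonic triads of A minor (natural minor) are Am (i), Bdim (ii°), C (III), Dm (iv), Em (v), F (VI), G (VII) — A minor is indeed i.

A minor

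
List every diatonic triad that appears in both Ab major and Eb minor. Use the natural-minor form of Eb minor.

Triads in Ab major: Ab (I), Bbm (ii), Cm (iii), Db (IV), Eb (V), Fm (vi), Gdim (vii°).
Triads in Eb minor (natural minor): Ebm (i), Fdim (ii°), Gb (III), Abm (iv), Bbm (v), Cb (VI), Db (VII).
Shared triads with their functions: Bbm (ii in Ab major, v in Eb minor); Db (IV in Ab major, VII in Eb minor).

Bbm, Db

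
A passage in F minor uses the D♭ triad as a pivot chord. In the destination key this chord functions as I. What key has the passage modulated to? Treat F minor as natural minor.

The numeral I denotes a major triad on scale degree 1. With D♭ on degree 1, the tonic of the new key is D♭.
Degree 1 carries a major triad in major keys, so the destination is D♭ major.
Check: the diatonic triads of D♭ major are D♭ (I), E♭m (ii), Fm (iii), G♭ (IV), A♭ (V), B♭m (vi), Cdim (vii°) — D♭ is indeed I.

D♭ major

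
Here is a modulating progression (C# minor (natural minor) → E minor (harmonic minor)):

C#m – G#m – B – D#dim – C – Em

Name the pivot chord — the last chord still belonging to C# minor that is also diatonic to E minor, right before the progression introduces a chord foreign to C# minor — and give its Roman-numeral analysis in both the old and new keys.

D#dim — ii° in C# minor, vii° in E minor

Chords diatonic to C# minor: C#m, D#dim, E, F#m, G#m, A, B.
Reading the progression, the first chord not in that set is C, so the modulation leaves C# minor there.
The chord immediately before C is D#dim, which is diatonic to both keys: ii° in C# minor and vii° in E minor.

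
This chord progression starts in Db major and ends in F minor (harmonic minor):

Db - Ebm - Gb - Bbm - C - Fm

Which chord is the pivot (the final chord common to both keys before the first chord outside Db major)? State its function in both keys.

Chords diatonic to Db major: Db, Ebm, Fm, Gb, Ab, Bbm, Cdim.
Reading the progression, the first chord not in that set is C, so the modulation leaves Db major there.
The chord immediately before C is Bbm, which is diatonic to both keys: vi in Db major and iv in F minor.

Bbm — vi in Db major, iv in F minor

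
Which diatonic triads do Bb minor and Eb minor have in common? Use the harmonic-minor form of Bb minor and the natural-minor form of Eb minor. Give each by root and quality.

Triads in Bb minor (harmonic minor): Bbm (i), Cdim (ii°), Dbaug (III+), Ebm (iv), F (V), Gb (VI), Adim (vii°).
Triads in Eb minor (natural minor): Ebm (i), Fdim (ii°), Gb (III), Abm (iv), Bbm (v), Cb (VI), Db (VII).
Shared triads with their functions: Bbm (i in Bb minor, v in Eb minor); Ebm (iv in Bb minor, i in Eb minor); Gb (VI in Bb minor, III in Eb minor).

Bbm, Ebm, Gb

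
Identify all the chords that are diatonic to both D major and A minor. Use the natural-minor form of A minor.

Em, G

Triads in D major: D major (I), E minor (ii), F# minor (iii), G major (IV), A major (V), B minor (vi), C# diminished (vii°).
Triads in A minor (natural minor): A minor (i), B diminished (ii°), C major (III), D minor (iv), E minor (v), F major (VI), G major (VII).
Shared triads with their functions: E minor (ii in D major, v in A minor); G major (IV in D major, VII in A minor).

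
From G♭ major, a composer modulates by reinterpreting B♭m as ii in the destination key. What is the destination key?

The numeral ii denotes a minor triad on scale degree 2. With B♭ on degree 2, the tonic of the new key is A♭.
Degree 2 carries a minor triad in major keys, so the destination is A♭ major.
Check: the diatonic triads of A♭ major are A♭ (I), B♭m (ii), Cm (iii), D♭ (IV), E♭ (V), Fm (vi), Gdim (vii°) — B♭m is indeed ii.

A♭ major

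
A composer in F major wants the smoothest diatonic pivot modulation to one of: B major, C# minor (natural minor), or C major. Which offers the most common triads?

C major

Triads of F major: F (I), Gm (ii), Am (iii), Bb (IV), C (V), Dm (vi), Edim (vii°).
B major shares 0: none.
C# minor (natural minor) shares 0: none.
C major shares 4: F, Am, C, Dm.
The most common triads (4) are shared with C major.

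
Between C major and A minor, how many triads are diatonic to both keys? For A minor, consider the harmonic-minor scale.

Diatonic triads of C major: C major (I), D minor (ii), E minor (iii), F major (IV), G major (V), A minor (vi), B diminished (vii°).
Diatonic triads of A minor (harmonic minor): A minor (i), B diminished (ii°), C augmented (III+), D minor (iv), E major (V), F major (VI), G# diminished (vii°).
Matching root and quality in both lists: D minor, F major, A minor, B diminished.
That gives 4 common triads.

4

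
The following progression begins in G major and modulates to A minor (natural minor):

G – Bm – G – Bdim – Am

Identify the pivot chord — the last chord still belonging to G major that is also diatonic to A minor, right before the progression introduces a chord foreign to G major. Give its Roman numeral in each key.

Chords diatonic to G major: G, Am, Bm, C, D, Em, F♯dim.
Reading the progression, the first chord not in that set is Bdim, so the modulation leaves G major there.
The chord immediately before Bdim is G, which is diatonic to both keys: I in G major and VII in A minor.

G — I in G major, VII in A minor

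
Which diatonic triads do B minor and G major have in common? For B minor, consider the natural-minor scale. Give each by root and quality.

Bm, D, Em, G

Triads in B minor (natural minor): Bm (i), C#dim (ii°), D (III), Em (iv), F#m (v), G (VI), A (VII).
Triads in G major: G (I), Am (ii), Bm (iii), C (IV), D (V), Em (vi), F#dim (vii°).
Shared triads with their functions: Bm (i in B minor, iii in G major); D (III in B minor, V in G major); Em (iv in B minor, vi in G major); G (VI in B minor, I in G major).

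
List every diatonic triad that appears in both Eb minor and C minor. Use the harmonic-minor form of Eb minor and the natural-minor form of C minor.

Bb, Ddim

Triads in Eb minor (harmonic minor): Ebm (i), Fdim (ii°), Gbaug (III+), Abm (iv), Bb (V), Cb (VI), Ddim (vii°).
Triads in C minor (natural minor): Cm (i), Ddim (ii°), Eb (III), Fm (iv), Gm (v), Ab (VI), Bb (VII).
Shared triads with their functions: Bb (V in Eb minor, VII in C minor); Ddim (vii° in Eb minor, ii° in C minor).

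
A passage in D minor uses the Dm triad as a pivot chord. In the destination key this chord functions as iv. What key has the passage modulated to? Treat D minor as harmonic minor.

The numeral iv denotes a minor triad on scale degree 4. With D on degree 4, the tonic of the new key is A.
Degree 4 carries a minor triad in minor keys, so the destination is A minor.
Check: the diatonic triads of A minor (natural minor) are Am (i), Bdim (ii°), C (III), Dm (iv), Em (v), F (VI), G (VII) — Dm is indeed iv.

A minor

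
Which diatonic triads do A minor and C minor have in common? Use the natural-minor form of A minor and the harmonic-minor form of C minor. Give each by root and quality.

Triads in A minor (natural minor): A minor (i), B diminished (ii°), C major (III), D minor (iv), E minor (v), F major (VI), G major (VII).
Triads in C minor (harmonic minor): C minor (i), D diminished (ii°), Eb augmented (III+), F minor (iv), G major (V), Ab major (VI), B diminished (vii°).
Shared triads with their functions: B diminished (ii° in A minor, vii° in C minor); G major (VII in A minor, V in C minor).

Bdim, G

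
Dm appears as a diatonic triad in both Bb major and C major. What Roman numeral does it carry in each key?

The scale of Bb major is Bb C D Eb F G A; D is degree 3, and the triad built there (D-F-A) is minor, so it is iii.
The scale of C major is C D E F G A B; D is degree 2, and the triad built there (D-F-A) is minor, so it is ii.

iii in Bb major; ii in C major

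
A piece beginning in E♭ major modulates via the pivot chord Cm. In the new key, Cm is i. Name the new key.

C minor

The numeral i denotes a minor triad on scale degree 1. With C on degree 1, the tonic of the new key is C.
Degree 1 carries a minor triad in minor keys, so the destination is C minor.
Check: the diatonic triads of C minor (natural minor) are Cm (i), Ddim (ii°), E♭ (III), Fm (iv), Gm (v), A♭ (VI), B♭ (VII) — Cm is indeed i.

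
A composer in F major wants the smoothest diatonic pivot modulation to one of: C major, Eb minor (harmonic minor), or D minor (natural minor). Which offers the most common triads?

D minor

Triads of F major: F (I), Gm (ii), Am (iii), Bb (IV), C (V), Dm (vi), Edim (vii°).
C major shares 4: F, Am, C, Dm.
Eb minor (harmonic minor) shares 1: Bb.
D minor (natural minor) shares 7: F, Gm, Am, Bb, C, Dm, Edim.
The most common triads (7) are shared with D minor.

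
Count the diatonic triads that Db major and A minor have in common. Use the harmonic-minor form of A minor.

0

Diatonic triads of Db major: Db (I), Ebm (ii), Fm (iii), Gb (IV), Ab (V), Bbm (vi), Cdim (vii°).
Diatonic triads of A minor (harmonic minor): Am (i), Bdim (ii°), Caug (III+), Dm (iv), E (V), F (VI), G#dim (vii°).
No triad has the same root and quality in both keys.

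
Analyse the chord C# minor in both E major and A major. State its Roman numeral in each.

The scale of E major is E F# G# A B C# D#; C# is degree 6, and the triad built there (C#-E-G#) is minor, so it is vi.
The scale of A major is A B C# D E F# G#; C# is degree 3, and the triad built there (C#-E-G#) is minor, so it is iii.

vi in E major; iii in A major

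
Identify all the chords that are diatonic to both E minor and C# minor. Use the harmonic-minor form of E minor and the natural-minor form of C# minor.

Triads in E minor (harmonic minor): E minor (i), F# diminished (ii°), G augmented (III+), A minor (iv), B major (V), C major (VI), D# diminished (vii°).
Triads in C# minor (natural minor): C# minor (i), D# diminished (ii°), E major (III), F# minor (iv), G# minor (v), A major (VI), B major (VII).
Shared triads with their functions: B major (V in E minor, VII in C# minor); D# diminished (vii° in E minor, ii° in C# minor).

B, D#dim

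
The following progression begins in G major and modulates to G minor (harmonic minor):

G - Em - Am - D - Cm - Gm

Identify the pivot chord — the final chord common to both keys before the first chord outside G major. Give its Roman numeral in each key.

Chords diatonic to G major: G, Am, Bm, C, D, Em, F#dim.
Reading the progression, the first chord not in that set is Cm, so the modulation leaves G major there.
The chord immediately before Cm is D, which is diatonic to both keys: V in G major and V in G minor.

D — V in G major, V in G minor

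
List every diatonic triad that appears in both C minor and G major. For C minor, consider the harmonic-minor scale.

G

Triads in C minor (harmonic minor): Cm (i), Ddim (ii°), Ebaug (III+), Fm (iv), G (V), Ab (VI), Bdim (vii°).
Triads in G major: G (I), Am (ii), Bm (iii), C (IV), D (V), Em (vi), F#dim (vii°).
Shared triads with their functions: G (V in C minor, I in G major).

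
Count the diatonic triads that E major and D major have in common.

2

Diatonic triads of E major: E (I), F#m (ii), G#m (iii), A (IV), B (V), C#m (vi), D#dim (vii°).
Diatonic triads of D major: D (I), Em (ii), F#m (iii), G (IV), A (V), Bm (vi), C#dim (vii°).
Matching root and quality in both lists: F#m, A.
That gives 2 common triads.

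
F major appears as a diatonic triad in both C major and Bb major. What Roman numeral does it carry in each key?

The scale of C major is C D E F G A B; F is degree 4, and the triad built there (F-A-C) is major, so it is IV.
The scale of Bb major is Bb C D Eb F G A; F is degree 5, and the triad built there (F-A-C) is major, so it is V.

IV in C major; V in Bb major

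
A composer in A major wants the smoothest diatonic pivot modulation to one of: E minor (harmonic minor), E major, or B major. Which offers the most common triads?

Triads of A major: A (I), Bm (ii), C#m (iii), D (IV), E (V), F#m (vi), G#dim (vii°).
E minor (harmonic minor) shares 0: none.
E major shares 4: A, C#m, E, F#m.
B major shares 2: C#m, E.
The most common triads (4) are shared with E major.

E major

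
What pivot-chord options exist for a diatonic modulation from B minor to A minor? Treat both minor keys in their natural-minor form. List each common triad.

Triads in B minor (natural minor): B minor (i), C# diminished (ii°), D major (III), E minor (iv), F# minor (v), G major (VI), A major (VII).
Triads in A minor (natural minor): A minor (i), B diminished (ii°), C major (III), D minor (iv), E minor (v), F major (VI), G major (VII).
Shared triads with their functions: E minor (iv in B minor, v in A minor); G major (VI in B minor, VII in A minor).

Em, G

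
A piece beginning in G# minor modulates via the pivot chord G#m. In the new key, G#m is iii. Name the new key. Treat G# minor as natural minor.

The numeral iii denotes a minor triad on scale degree 3. With G# on degree 3, the tonic of the new key is E.
Degree 3 carries a minor triad in major keys, so the destination is E major.
Check: the diatonic triads of E major are E (I), F#m (ii), G#m (iii), A (IV), B (V), C#m (vi), D#dim (vii°) — G#m is indeed iii.

E major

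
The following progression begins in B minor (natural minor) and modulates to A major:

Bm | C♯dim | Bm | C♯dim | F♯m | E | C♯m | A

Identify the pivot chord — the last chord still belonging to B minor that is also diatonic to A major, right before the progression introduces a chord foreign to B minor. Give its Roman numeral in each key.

F♯m — v in B minor, vi in A major

Chords diatonic to B minor: Bm, C♯dim, D, Em, F♯m, G, A.
Reading the progression, the first chord not in that set is E, so the modulation leaves B minor there.
The chord immediately before E is F♯m, which is diatonic to both keys: v in B minor and vi in A major.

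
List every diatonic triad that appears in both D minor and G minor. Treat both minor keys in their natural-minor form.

Dm, F, Gm, B♭

Triads in D minor (natural minor): Dm (i), Edim (ii°), F (III), Gm (iv), Am (v), B♭ (VI), C (VII).
Triads in G minor (natural minor): Gm (i), Adim (ii°), B♭ (III), Cm (iv), Dm (v), E♭ (VI), F (VII).
Shared triads with their functions: Dm (i in D minor, v in G minor); F (III in D minor, VII in G minor); Gm (iv in D minor, i in G minor); B♭ (VI in D minor, III in G minor).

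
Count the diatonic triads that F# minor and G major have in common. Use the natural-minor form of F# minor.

2

Diatonic triads of F# minor (natural minor): F# minor (i), G# diminished (ii°), A major (III), B minor (iv), C# minor (v), D major (VI), E major (VII).
Diatonic triads of G major: G major (I), A minor (ii), B minor (iii), C major (IV), D major (V), E minor (vi), F# diminished (vii°).
Matching root and quality in both lists: B minor, D major.
That gives 2 common triads.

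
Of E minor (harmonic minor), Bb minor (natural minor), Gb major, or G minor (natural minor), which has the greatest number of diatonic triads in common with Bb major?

G minor

Triads of Bb major: Bb (I), Cm (ii), Dm (iii), Eb (IV), F (V), Gm (vi), Adim (vii°).
E minor (harmonic minor) shares 0: none.
Bb minor (natural minor) shares 0: none.
Gb major shares 0: none.
G minor (natural minor) shares 7: Bb, Cm, Dm, Eb, F, Gm, Adim.
The most common triads (7) are shared with G minor.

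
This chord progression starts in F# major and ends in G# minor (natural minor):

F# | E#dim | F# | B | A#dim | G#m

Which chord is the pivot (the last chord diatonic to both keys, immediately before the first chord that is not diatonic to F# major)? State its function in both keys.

Chords diatonic to F# major: F#, G#m, A#m, B, C#, D#m, E#dim.
Reading the progression, the first chord not in that set is A#dim, so the modulation leaves F# major there.
The chord immediately before A#dim is B, which is diatonic to both keys: IV in F# major and III in G# minor.

B — IV in F# major, III in G# minor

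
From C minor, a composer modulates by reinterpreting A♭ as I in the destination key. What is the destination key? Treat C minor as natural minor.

A♭ major

The numeral I denotes a major triad on scale degree 1. With A♭ on degree 1, the tonic of the new key is A♭.
Degree 1 carries a major triad in major keys, so the destination is A♭ major.
Check: the diatonic triads of A♭ major are A♭ (I), B♭m (ii), Cm (iii), D♭ (IV), E♭ (V), Fm (vi), Gdim (vii°) — A♭ is indeed I.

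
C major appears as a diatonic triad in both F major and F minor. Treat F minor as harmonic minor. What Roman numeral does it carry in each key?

V in F major; V in F minor

The scale of F major is F G A Bb C D E; C is degree 5, and the triad built there (C-E-G) is major, so it is V.
The scale of F minor (harmonic minor) is F G Ab Bb C Db E; C is degree 5, and the triad built there (C-E-G) is major, so it is V.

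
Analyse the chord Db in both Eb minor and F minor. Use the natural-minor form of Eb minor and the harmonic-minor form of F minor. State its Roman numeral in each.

The scale of Eb minor (natural minor) is Eb F Gb Ab Bb Cb Db; Db is degree 7, and the triad built there (Db-F-Ab) is major, so it is VII.
The scale of F minor (harmonic minor) is F G Ab Bb C Db E; Db is degree 6, and the triad built there (Db-F-Ab) is major, so it is VI.

VII in Eb minor; VI in F minor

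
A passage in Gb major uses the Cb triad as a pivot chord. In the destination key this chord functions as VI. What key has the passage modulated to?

The numeral VI denotes a major triad on scale degree 6. With Cb on degree 6, the tonic of the new key is Eb.
Degree 6 carries a major triad in minor keys, so the destination is Eb minor.
Check: the diatonic triads of Eb minor (natural minor) are Ebm (i), Fdim (ii°), Gb (III), Abm (iv), Bbm (v), Cb (VI), Db (VII) — Cb is indeed VI.

Eb minor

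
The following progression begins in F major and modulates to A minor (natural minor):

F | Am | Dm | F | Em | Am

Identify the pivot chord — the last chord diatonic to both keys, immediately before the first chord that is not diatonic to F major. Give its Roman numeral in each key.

F — I in F major, VI in A minor

Chords diatonic to F major: F, Gm, Am, Bb, C, Dm, Edim.
Reading the progression, the first chord not in that set is Em, so the modulation leaves F major there.
The chord immediately before Em is F, which is diatonic to both keys: I in F major and VI in A minor.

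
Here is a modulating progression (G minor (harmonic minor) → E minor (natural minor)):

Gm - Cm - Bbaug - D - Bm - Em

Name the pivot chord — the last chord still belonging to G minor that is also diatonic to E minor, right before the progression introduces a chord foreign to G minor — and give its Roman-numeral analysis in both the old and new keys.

D — V in G minor, VII in E minor

Chords diatonic to G minor: Gm, Adim, Bbaug, Cm, D, Eb, F#dim.
Reading the progression, the first chord not in that set is Bm, so the modulation leaves G minor there.
The chord immediately before Bm is D, which is diatonic to both keys: V in G minor and VII in E minor.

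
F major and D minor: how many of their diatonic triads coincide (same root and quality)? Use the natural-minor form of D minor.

7

Diatonic triads of F major: F (I), Gm (ii), Am (iii), Bb (IV), C (V), Dm (vi), Edim (vii°).
Diatonic triads of D minor (natural minor): Dm (i), Edim (ii°), F (III), Gm (iv), Am (v), Bb (VI), C (VII).
Matching root and quality in both lists: F, Gm, Am, Bb, C, Dm, Edim.
That gives 7 common triads.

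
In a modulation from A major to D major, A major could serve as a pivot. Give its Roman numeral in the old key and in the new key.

I in A major; V in D major

The scale of A major is A B C# D E F# G#; A is degree 1, and the triad built there (A-C#-E) is major, so it is I.
The scale of D major is D E F# G A B C#; A is degree 5, and the triad built there (A-C#-E) is major, so it is V.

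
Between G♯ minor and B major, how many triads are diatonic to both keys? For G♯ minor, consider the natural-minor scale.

7

Diatonic triads of G♯ minor (natural minor): G♯m (i), A♯dim (ii°), B (III), C♯m (iv), D♯m (v), E (VI), F♯ (VII).
Diatonic triads of B major: B (I), C♯m (ii), D♯m (iii), E (IV), F♯ (V), G♯m (vi), A♯dim (vii°).
Matching root and quality in both lists: G♯m, A♯dim, B, C♯m, D♯m, E, F♯.
That gives 7 common triads.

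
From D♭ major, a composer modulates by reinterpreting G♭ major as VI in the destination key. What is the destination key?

B♭ minor

The numeral VI denotes a major triad on scale degree 6. With G♭ on degree 6, the tonic of the new key is B♭.
Degree 6 carries a major triad in minor keys, so the destination is B♭ minor.
Check: the diatonic triads of B♭ minor (natural minor) are B♭m (i), Cdim (ii°), D♭ (III), E♭m (iv), Fm (v), G♭ (VI), A♭ (VII) — G♭ major is indeed VI.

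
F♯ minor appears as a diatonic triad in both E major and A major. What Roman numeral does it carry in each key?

ii in E major; vi in A major

The scale of E major is E F♯ G♯ A B C♯ D♯; F♯ is degree 2, and the triad built there (F♯-A-C♯) is minor, so it is ii.
The scale of A major is A B C♯ D E F♯ G♯; F♯ is degree 6, and the triad built there (F♯-A-C♯) is minor, so it is vi.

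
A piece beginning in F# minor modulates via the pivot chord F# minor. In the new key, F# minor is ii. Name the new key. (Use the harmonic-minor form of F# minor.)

The numeral ii denotes a minor triad on scale degree 2. With F# on degree 2, the tonic of the new key is E.
Degree 2 carries a minor triad in major keys, so the destination is E major.
Check: the diatonic triads of E major are E (I), F#m (ii), G#m (iii), A (IV), B (V), C#m (vi), D#dim (vii°) — F# minor is indeed ii.

E major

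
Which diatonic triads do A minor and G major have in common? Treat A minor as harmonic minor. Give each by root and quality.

Triads in A minor (harmonic minor): Am (i), Bdim (ii°), Caug (III+), Dm (iv), E (V), F (VI), G#dim (vii°).
Triads in G major: G (I), Am (ii), Bm (iii), C (IV), D (V), Em (vi), F#dim (vii°).
Shared triads with their functions: Am (i in A minor, ii in G major).

Am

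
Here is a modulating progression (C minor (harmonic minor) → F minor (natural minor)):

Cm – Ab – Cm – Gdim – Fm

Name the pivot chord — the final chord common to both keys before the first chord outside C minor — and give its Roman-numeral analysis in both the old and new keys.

Cm — i in C minor, v in F minor

Chords diatonic to C minor: Cm, Ddim, Ebaug, Fm, G, Ab, Bdim.
Reading the progression, the first chord not in that set is Gdim, so the modulation leaves C minor there.
The chord immediately before Gdim is Cm, which is diatonic to both keys: i in C minor and v in F minor.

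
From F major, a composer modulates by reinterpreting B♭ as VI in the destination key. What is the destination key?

D minor

The numeral VI denotes a major triad on scale degree 6. With B♭ on degree 6, the tonic of the new key is D.
Degree 6 carries a major triad in minor keys, so the destination is D minor.
Check: the diatonic triads of D minor (natural minor) are Dm (i), Edim (ii°), F (III), Gm (iv), Am (v), B♭ (VI), C (VII) — B♭ is indeed VI.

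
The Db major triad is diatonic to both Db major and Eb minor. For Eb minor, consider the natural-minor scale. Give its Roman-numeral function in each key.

The scale of Db major is Db Eb F Gb Ab Bb C; Db is degree 1, and the triad built there (Db-F-Ab) is major, so it is I.
The scale of Eb minor (natural minor) is Eb F Gb Ab Bb Cb Db; Db is degree 7, and the triad built there (Db-F-Ab) is major, so it is VII.

I in Db major; VII in Eb minor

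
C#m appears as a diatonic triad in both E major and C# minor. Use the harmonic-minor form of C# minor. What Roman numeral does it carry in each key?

The scale of E major is E F# G# A B C# D#; C# is degree 6, and the triad built there (C#-E-G#) is minor, so it is vi.
The scale of C# minor (harmonic minor) is C# D# E F# G# A B#; C# is degree 1, and the triad built there (C#-E-G#) is minor, so it is i.

vi in E major; i in C# minor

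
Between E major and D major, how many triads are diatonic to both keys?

2

Diatonic triads of E major: E (I), F#m (ii), G#m (iii), A (IV), B (V), C#m (vi), D#dim (vii°).
Diatonic triads of D major: D (I), Em (ii), F#m (iii), G (IV), A (V), Bm (vi), C#dim (vii°).
Matching root and quality in both lists: F#m, A.
That gives 2 common triads.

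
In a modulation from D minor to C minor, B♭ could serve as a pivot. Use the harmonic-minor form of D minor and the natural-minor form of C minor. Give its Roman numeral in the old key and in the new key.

VI in D minor; VII in C minor

The scale of D minor (harmonic minor) is D E F G A B♭ C♯; B♭ is degree 6, and the triad built there (B♭-D-F) is major, so it is VI.
The scale of C minor (natural minor) is C D E♭ F G A♭ B♭; B♭ is degree 7, and the triad built there (B♭-D-F) is major, so it is VII.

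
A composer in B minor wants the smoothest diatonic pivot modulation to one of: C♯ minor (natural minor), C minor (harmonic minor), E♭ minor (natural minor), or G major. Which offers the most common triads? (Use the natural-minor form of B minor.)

Triads of B minor (natural minor): B minor (i), C♯ diminished (ii°), D major (III), E minor (iv), F♯ minor (v), G major (VI), A major (VII).
C♯ minor (natural minor) shares 2: F♯m, A.
C minor (harmonic minor) shares 1: G.
E♭ minor (natural minor) shares 0: none.
G major shares 4: Bm, D, Em, G.
The most common triads (4) are shared with G major.

G major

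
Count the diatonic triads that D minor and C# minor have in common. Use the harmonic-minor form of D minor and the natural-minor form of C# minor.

Diatonic triads of D minor (harmonic minor): Dm (i), Edim (ii°), Faug (III+), Gm (iv), A (V), Bb (VI), C#dim (vii°).
Diatonic triads of C# minor (natural minor): C#m (i), D#dim (ii°), E (III), F#m (iv), G#m (v), A (VI), B (VII).
Matching root and quality in both lists: A.
That gives 1 common triad.

1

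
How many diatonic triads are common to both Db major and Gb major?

4

Diatonic triads of Db major: Db major (I), Eb minor (ii), F minor (iii), Gb major (IV), Ab major (V), Bb minor (vi), C diminished (vii°).
Diatonic triads of Gb major: Gb major (I), Ab minor (ii), Bb minor (iii), Cb major (IV), Db major (V), Eb minor (vi), F diminished (vii°).
Matching root and quality in both lists: Db major, Eb minor, Gb major, Bb minor.
That gives 4 common triads.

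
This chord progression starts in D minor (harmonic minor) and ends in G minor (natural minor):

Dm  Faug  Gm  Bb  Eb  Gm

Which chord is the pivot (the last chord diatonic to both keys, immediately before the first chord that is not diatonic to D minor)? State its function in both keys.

Chords diatonic to D minor: Dm, Edim, Faug, Gm, A, Bb, C#dim.
Reading the progression, the first chord not in that set is Eb, so the modulation leaves D minor there.
The chord immediately before Eb is Bb, which is diatonic to both keys: VI in D minor and III in G minor.

Bb — VI in D minor, III in G minor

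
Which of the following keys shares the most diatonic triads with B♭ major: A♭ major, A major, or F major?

Triads of B♭ major: B♭ major (I), C minor (ii), D minor (iii), E♭ major (IV), F major (V), G minor (vi), A diminished (vii°).
A♭ major shares 2: Cm, E♭.
A major shares 0: none.
F major shares 4: B♭, Dm, F, Gm.
The most common triads (4) are shared with F major.

F major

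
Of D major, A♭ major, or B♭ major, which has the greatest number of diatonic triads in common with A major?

Triads of A major: A (I), Bm (ii), C♯m (iii), D (IV), E (V), F♯m (vi), G♯dim (vii°).
D major shares 4: A, Bm, D, F♯m.
A♭ major shares 0: none.
B♭ major shares 0: none.
The most common triads (4) are shared with D major.

D major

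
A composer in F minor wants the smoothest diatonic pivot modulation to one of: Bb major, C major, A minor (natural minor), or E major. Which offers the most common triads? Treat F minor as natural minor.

Triads of F minor (natural minor): F minor (i), G diminished (ii°), Ab major (III), Bb minor (iv), C minor (v), Db major (VI), Eb major (VII).
Bb major shares 2: Cm, Eb.
C major shares 0: none.
A minor (natural minor) shares 0: none.
E major shares 0: none.
The most common triads (2) are shared with Bb major.

Bb major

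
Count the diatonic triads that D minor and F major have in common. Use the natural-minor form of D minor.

Diatonic triads of D minor (natural minor): D minor (i), E diminished (ii°), F major (III), G minor (iv), A minor (v), Bb major (VI), C major (VII).
Diatonic triads of F major: F major (I), G minor (ii), A minor (iii), Bb major (IV), C major (V), D minor (vi), E diminished (vii°).
Matching root and quality in both lists: D minor, E diminished, F major, G minor, A minor, Bb major, C major.
That gives 7 common triads.

7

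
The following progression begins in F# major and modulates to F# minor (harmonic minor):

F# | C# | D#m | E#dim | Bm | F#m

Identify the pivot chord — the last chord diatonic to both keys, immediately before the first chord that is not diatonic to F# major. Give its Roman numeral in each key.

Chords diatonic to F# major: F#, G#m, A#m, B, C#, D#m, E#dim.
Reading the progression, the first chord not in that set is Bm, so the modulation leaves F# major there.
The chord immediately before Bm is E#dim, which is diatonic to both keys: vii° in F# major and vii° in F# minor.

E#dim — vii° in F# major, vii° in F# minor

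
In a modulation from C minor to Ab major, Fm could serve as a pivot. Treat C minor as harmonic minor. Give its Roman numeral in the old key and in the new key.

iv in C minor; vi in Ab major

The scale of C minor (harmonic minor) is C D Eb F G Ab B; F is degree 4, and the triad built there (F-Ab-C) is minor, so it is iv.
The scale of Ab major is Ab Bb C Db Eb F G; F is degree 6, and the triad built there (F-Ab-C) is minor, so it is vi.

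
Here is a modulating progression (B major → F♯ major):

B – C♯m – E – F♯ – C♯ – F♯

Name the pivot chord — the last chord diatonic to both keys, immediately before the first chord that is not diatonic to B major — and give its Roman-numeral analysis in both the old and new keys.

F♯ — V in B major, I in F♯ major

Chords diatonic to B major: B, C♯m, D♯m, E, F♯, G♯m, A♯dim.
Reading the progression, the first chord not in that set is C♯, so the modulation leaves B major there.
The chord immediately before C♯ is F♯, which is diatonic to both keys: V in B major and I in F♯ major.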